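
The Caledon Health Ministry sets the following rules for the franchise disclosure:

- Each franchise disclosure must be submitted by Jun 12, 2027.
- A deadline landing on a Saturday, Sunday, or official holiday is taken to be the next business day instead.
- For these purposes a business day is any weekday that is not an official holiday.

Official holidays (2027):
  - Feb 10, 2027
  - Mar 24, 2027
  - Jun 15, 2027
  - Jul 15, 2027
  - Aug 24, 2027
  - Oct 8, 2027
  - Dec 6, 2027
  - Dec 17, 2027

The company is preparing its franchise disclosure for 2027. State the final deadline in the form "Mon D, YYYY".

Jun 14, 2027

The stated deadline is Jun 12, 2027.
Jun 12, 2027 is a Saturday; the next business day is Jun 14, 2027 (Monday).
Deadline: Jun 14, 2027.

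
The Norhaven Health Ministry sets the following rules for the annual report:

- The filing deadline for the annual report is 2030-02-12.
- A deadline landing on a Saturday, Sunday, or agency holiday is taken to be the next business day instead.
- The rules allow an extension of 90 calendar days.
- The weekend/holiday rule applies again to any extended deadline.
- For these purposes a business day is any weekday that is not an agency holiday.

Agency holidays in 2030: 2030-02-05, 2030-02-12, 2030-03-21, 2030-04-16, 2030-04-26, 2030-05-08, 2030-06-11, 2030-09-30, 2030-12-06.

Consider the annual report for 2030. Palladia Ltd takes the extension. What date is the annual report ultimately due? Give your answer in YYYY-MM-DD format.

The statutory due date is 2030-02-12.
2030-02-12 is a listed holiday; the next business day is 2030-02-13 (Wednesday).
With the 90-day extension, 2030-02-13 becomes 2030-05-14.
2030-05-14 falls on a Tuesday, which is a business day, so no adjustment is needed.
So the filing is due 2030-05-14.

2030-05-14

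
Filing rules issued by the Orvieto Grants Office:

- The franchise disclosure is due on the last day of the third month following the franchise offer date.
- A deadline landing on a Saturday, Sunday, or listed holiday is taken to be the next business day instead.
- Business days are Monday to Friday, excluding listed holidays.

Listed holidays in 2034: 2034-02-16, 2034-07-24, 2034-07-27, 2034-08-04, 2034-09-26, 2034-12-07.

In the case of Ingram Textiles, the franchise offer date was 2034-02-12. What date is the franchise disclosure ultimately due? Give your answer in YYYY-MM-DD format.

2034-05-31

3 months after 2034-02-12 is May 2034; that month ends on 2034-05-31.
Since 2034-05-31 is a Wednesday and not a holiday, the date is unchanged.
The final due date is 2034-05-31.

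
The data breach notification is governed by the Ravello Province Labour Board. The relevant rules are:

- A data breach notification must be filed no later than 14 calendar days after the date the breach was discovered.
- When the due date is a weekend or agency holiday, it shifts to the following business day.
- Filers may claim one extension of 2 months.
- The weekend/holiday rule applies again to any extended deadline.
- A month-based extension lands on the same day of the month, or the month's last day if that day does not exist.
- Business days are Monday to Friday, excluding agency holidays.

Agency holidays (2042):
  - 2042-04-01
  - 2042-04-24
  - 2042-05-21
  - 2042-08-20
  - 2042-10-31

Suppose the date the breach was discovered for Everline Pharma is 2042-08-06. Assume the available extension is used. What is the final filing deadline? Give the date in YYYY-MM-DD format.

Adding 14 calendar days to 2042-08-06 gives 2042-08-20.
Because 2042-08-20 is a listed holiday, the deadline becomes 2042-08-21 (Thursday).
The 2 months extension carries 2042-08-21 to 2042-10-21.
2042-10-21 (Tuesday) is already a business day.
Deadline: 2042-10-21.

2042-10-21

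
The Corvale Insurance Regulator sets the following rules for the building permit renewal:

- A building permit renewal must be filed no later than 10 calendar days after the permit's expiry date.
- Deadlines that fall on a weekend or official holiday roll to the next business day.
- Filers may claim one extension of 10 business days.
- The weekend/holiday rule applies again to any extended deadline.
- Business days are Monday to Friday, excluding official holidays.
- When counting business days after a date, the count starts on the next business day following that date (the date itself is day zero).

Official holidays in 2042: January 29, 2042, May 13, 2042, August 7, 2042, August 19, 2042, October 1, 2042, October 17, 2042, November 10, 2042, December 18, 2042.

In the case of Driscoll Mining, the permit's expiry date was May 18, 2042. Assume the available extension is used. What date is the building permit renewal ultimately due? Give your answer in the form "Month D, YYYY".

10 calendar days after May 18, 2042 is May 28, 2042.
Since May 28, 2042 is a Wednesday and not a holiday, the date is unchanged.
Counting 10 further business days from May 28, 2042 reaches June 11, 2042.
Since June 11, 2042 is a Wednesday and not a holiday, the date is unchanged.
Final deadline: June 11, 2042.

June 11, 2042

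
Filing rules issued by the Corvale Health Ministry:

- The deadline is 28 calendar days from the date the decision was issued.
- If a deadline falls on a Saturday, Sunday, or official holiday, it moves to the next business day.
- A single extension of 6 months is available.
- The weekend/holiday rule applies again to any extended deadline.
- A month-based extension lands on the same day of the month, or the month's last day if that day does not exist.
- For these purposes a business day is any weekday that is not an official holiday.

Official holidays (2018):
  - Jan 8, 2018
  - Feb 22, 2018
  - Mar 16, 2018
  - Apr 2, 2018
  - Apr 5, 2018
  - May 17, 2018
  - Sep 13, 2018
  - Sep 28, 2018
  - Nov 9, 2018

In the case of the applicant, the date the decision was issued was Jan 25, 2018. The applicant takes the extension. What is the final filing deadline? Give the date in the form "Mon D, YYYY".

28 calendar days after Jan 25, 2018 is Feb 22, 2018.
Feb 22, 2018 is a listed holiday; the next business day is Feb 23, 2018 (Friday).
Applying the 6 months extension: 6 months after Feb 23, 2018 is Aug 23, 2018.
Aug 23, 2018 falls on a Thursday, which is a business day, so no adjustment is needed.
Final deadline: Aug 23, 2018.

Aug 23, 2018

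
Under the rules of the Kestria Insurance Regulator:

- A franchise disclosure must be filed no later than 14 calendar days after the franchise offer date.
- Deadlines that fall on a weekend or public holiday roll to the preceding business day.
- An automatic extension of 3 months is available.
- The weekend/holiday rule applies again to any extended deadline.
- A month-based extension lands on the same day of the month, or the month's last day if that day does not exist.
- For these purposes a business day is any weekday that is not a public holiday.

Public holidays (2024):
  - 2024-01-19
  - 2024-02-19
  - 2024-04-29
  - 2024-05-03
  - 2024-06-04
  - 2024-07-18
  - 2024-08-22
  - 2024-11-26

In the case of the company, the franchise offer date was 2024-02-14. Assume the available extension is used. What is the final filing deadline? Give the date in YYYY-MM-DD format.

Trigger date 2024-02-14 + 14 calendar days = 2024-02-28.
2024-02-28 is a Wednesday and not a listed holiday, so it stands.
Add 3 months to 2024-02-28: 2024-05-28.
Since 2024-05-28 is a Tuesday and not a holiday, the date is unchanged.
So the filing is due 2024-05-28.

2024-05-28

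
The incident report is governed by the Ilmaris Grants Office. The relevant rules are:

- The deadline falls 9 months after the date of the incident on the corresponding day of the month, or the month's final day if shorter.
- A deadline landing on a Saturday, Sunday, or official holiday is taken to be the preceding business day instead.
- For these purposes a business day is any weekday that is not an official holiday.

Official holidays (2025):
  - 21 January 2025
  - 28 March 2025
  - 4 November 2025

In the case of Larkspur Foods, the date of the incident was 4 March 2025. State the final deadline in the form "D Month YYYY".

9 months after 4 March 2025, on the same day of the month, is 4 December 2025.
4 December 2025 is a Thursday and not a listed holiday, so it stands.
Final deadline: 4 December 2025.

4 December 2025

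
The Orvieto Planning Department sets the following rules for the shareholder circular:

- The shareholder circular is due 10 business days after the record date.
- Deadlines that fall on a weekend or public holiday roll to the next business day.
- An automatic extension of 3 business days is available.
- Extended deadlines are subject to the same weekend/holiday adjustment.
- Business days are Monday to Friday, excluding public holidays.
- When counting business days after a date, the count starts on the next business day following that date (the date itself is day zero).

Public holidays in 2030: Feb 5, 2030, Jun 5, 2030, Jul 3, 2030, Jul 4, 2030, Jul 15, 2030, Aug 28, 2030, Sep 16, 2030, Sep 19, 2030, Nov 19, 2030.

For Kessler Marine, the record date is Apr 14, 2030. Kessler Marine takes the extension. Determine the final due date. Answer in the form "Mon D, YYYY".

May 1, 2030

10 business days after Apr 14, 2030, excluding weekends and holidays, is Apr 26, 2030.
Since Apr 26, 2030 is a Friday and not a holiday, the date is unchanged.
Counting 3 further business days from Apr 26, 2030 reaches May 1, 2030.
May 1, 2030 (Wednesday) is already a business day.
Final deadline: May 1, 2030.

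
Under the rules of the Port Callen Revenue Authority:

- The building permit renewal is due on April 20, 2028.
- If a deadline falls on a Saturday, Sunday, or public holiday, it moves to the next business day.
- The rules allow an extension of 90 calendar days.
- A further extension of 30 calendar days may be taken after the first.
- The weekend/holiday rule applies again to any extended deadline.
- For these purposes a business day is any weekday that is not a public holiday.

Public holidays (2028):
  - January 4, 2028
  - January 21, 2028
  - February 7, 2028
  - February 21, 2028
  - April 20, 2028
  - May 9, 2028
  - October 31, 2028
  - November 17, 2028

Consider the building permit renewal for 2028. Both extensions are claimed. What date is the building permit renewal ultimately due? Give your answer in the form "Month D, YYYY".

The stated deadline is April 20, 2028.
April 20, 2028 is a listed holiday, so it moves to the next business day, April 21, 2028 (Friday).
The 90-calendar-day extension moves the deadline from April 21, 2028 to July 20, 2028.
July 20, 2028 (Thursday) is already a business day.
With the 30-day extension, July 20, 2028 becomes August 19, 2028.
August 19, 2028 is a Saturday; the next business day is August 21, 2028 (Monday).
So the filing is due August 21, 2028.

August 21, 2028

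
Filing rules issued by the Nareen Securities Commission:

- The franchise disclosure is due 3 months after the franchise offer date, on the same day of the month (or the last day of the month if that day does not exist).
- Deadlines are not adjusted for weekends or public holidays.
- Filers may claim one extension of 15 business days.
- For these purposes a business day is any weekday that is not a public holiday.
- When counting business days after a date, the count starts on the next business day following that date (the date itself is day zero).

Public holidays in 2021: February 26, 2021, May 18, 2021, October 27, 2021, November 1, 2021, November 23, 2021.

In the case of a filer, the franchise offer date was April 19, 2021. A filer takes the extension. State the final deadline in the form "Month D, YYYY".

Moving 3 months forward from April 19, 2021 on the corresponding day gives July 19, 2021.
No adjustment is made for weekends or holidays, so July 19, 2021 stands.
The 15-business-day extension runs from July 19, 2021 to August 9, 2021.
August 9, 2021 is a Monday; no weekend or holiday adjustment applies.
Final deadline: August 9, 2021.

August 9, 2021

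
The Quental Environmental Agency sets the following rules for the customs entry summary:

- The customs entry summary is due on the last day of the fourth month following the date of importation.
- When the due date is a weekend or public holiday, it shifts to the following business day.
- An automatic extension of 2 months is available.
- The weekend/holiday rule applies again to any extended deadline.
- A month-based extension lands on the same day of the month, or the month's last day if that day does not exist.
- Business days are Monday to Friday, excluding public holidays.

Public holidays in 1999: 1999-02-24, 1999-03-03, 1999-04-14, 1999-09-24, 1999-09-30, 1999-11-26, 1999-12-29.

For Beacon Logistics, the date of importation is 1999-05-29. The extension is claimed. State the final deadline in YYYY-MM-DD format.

1999-12-01

4 months after 1999-05-29 falls in September 1999; the last day of that month is 1999-09-30.
1999-09-30 is a listed holiday; the next business day is 1999-10-01 (Friday).
Applying the 2 months extension: 2 months after 1999-10-01 is 1999-12-01.
1999-12-01 is a Wednesday and not a listed holiday, so it stands.
So the filing is due 1999-12-01.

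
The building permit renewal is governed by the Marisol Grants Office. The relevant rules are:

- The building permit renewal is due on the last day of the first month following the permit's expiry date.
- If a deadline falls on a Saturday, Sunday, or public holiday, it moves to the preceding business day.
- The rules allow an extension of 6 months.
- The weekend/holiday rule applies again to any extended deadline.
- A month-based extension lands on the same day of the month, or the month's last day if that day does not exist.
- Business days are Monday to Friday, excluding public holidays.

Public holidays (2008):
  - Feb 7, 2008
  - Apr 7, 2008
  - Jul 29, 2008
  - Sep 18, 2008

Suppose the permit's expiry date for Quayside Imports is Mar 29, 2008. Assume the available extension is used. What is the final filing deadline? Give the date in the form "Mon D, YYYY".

Oct 30, 2008

1 month after Mar 29, 2008 falls in April 2008; the last day of that month is Apr 30, 2008.
Apr 30, 2008 is a Wednesday and not a listed holiday, so it stands.
Add 6 months to Apr 30, 2008: Oct 30, 2008.
Oct 30, 2008 is a Thursday and not a listed holiday, so it stands.
Deadline: Oct 30, 2008.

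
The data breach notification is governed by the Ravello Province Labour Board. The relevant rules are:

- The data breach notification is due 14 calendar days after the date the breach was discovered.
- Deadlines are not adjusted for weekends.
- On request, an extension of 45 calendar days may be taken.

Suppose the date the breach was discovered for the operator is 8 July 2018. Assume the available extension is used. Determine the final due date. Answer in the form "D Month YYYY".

5 September 2018

Adding 14 calendar days to 8 July 2018 gives 22 July 2018.
22 July 2018 is a Sunday; no weekend or holiday adjustment applies.
With the 45-day extension, 22 July 2018 becomes 5 September 2018.
5 September 2018 falls on a Wednesday. The rules make no weekend/holiday allowance, so it remains 5 September 2018.
Deadline: 5 September 2018.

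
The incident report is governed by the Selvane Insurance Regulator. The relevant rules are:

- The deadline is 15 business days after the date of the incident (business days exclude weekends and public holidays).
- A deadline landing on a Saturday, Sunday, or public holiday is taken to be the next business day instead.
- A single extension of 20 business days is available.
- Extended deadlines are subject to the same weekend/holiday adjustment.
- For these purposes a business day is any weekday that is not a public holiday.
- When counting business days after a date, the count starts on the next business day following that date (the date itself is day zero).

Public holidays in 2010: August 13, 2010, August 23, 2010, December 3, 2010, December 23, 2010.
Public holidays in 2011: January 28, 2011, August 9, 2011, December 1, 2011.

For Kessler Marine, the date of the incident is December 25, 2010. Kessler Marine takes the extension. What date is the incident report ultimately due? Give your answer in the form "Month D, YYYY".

Starting the day after December 25, 2010 and counting 15 business days lands on January 14, 2011.
Since January 14, 2011 is a Friday and not a holiday, the date is unchanged.
The 20-business-day extension runs from January 14, 2011 to February 14, 2011.
February 14, 2011 (Monday) is already a business day.
Deadline: February 14, 2011.

February 14, 2011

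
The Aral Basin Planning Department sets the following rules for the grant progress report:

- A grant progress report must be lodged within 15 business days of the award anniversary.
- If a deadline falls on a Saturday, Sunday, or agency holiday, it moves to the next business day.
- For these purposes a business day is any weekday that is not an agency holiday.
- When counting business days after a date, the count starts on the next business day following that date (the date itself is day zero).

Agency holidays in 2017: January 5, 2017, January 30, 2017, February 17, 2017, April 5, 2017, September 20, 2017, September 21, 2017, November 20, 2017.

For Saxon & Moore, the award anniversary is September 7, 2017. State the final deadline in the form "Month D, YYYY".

October 2, 2017

Counting 15 business days after September 7, 2017 (skipping weekends and listed holidays) reaches October 2, 2017.
October 2, 2017 falls on a Monday, which is a business day, so no adjustment is needed.
The final due date is October 2, 2017.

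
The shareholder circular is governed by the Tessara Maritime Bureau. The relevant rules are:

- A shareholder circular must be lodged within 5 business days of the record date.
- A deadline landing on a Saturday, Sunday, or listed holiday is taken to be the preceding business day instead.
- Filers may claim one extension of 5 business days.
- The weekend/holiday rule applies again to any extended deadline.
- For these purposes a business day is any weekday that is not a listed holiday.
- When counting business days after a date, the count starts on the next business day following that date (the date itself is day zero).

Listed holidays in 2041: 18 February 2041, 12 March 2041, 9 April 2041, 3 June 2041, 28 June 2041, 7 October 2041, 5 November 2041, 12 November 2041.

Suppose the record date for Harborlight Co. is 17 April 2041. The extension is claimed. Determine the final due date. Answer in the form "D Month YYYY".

1 May 2041

Starting the day after 17 April 2041 and counting 5 business days lands on 24 April 2041.
24 April 2041 (Wednesday) is already a business day.
The 5-business-day extension runs from 24 April 2041 to 1 May 2041.
1 May 2041 is a Wednesday and not a listed holiday, so it stands.
So the filing is due 1 May 2041.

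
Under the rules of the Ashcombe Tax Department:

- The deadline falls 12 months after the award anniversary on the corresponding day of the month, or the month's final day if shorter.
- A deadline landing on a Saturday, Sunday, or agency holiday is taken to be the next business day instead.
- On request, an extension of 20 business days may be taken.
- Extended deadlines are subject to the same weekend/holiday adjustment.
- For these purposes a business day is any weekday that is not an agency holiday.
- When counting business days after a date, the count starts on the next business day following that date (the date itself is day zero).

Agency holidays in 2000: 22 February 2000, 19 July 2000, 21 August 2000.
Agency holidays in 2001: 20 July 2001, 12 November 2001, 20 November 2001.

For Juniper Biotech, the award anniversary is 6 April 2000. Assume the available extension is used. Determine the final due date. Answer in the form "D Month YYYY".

Moving 12 months forward from 6 April 2000 on the corresponding day gives 6 April 2001.
Since 6 April 2001 is a Friday and not a holiday, the date is unchanged.
Applying the 20-business-day extension: 20 business days after 6 April 2001 is 4 May 2001.
Since 4 May 2001 is a Friday and not a holiday, the date is unchanged.
Deadline: 4 May 2001.

4 May 2001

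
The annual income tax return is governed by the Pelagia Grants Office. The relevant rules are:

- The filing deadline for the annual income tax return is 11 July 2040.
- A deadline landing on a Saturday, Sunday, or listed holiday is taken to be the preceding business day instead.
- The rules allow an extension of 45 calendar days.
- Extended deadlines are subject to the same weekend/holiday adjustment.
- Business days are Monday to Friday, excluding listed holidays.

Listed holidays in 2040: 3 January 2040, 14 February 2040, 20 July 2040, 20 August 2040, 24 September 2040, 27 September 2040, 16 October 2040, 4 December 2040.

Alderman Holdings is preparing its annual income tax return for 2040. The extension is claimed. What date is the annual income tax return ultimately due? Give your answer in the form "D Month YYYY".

The statutory due date is 11 July 2040.
Since 11 July 2040 is a Wednesday and not a holiday, the date is unchanged.
The 45-calendar-day extension moves the deadline from 11 July 2040 to 25 August 2040.
25 August 2040 is a Saturday; the preceding business day is 24 August 2040 (Friday).
Final deadline: 24 August 2040.

24 August 2040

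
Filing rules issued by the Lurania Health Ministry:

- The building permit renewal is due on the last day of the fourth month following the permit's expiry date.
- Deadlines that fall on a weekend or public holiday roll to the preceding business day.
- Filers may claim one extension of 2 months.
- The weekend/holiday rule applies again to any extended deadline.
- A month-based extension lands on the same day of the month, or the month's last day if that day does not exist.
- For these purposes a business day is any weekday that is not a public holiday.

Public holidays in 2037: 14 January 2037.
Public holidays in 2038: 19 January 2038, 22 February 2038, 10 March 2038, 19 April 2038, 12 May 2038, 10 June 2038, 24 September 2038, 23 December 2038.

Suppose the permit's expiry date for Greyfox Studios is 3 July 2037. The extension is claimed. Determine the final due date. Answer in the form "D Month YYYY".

The fourth month after 3 July 2037 is November 2037, whose last day is 30 November 2037.
Since 30 November 2037 is a Monday and not a holiday, the date is unchanged.
Add 2 months to 30 November 2037: 30 January 2038.
Because 30 January 2038 is a Saturday, the deadline becomes 29 January 2038 (Friday).
The final due date is 29 January 2038.

29 January 2038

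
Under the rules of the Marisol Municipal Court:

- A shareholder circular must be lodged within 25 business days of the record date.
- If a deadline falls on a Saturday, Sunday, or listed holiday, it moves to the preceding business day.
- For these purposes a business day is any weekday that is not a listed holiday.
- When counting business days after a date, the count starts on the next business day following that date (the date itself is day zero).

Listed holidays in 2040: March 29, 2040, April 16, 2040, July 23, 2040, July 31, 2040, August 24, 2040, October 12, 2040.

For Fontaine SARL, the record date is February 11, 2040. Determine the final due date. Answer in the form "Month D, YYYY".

Starting the day after February 11, 2040 and counting 25 business days lands on March 16, 2040.
Since March 16, 2040 is a Friday and not a holiday, the date is unchanged.
The final due date is March 16, 2040.

March 16, 2040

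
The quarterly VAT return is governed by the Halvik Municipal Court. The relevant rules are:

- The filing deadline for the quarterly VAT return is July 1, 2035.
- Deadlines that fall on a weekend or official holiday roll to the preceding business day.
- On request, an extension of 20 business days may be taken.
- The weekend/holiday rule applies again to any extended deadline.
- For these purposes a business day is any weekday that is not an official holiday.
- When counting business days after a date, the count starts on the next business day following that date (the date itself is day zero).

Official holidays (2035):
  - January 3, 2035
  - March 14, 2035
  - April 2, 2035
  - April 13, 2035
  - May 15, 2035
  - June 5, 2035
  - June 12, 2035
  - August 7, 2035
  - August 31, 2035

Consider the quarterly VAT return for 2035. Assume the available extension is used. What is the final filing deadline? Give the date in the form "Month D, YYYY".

July 27, 2035

The statutory due date is July 1, 2035.
July 1, 2035 is a Sunday, so it moves to the preceding business day, June 29, 2035 (Friday).
The 20-business-day extension runs from June 29, 2035 to July 27, 2035.
July 27, 2035 is a Friday and not a listed holiday, so it stands.
So the filing is due July 27, 2035.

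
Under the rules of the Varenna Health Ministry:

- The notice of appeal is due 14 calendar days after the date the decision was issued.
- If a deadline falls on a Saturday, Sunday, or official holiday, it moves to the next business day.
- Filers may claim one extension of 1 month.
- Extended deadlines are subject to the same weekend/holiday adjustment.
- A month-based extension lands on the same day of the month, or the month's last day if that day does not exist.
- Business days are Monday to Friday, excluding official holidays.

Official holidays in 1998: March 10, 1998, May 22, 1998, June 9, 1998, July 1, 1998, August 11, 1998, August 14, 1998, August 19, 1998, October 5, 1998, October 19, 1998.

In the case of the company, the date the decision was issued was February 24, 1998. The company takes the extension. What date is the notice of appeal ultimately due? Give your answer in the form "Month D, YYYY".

April 13, 1998

Trigger date February 24, 1998 + 14 calendar days = March 10, 1998.
Because March 10, 1998 is a listed holiday, the deadline becomes March 11, 1998 (Wednesday).
Add 1 month to March 11, 1998: April 11, 1998.
April 11, 1998 is a Saturday; the next business day is April 13, 1998 (Monday).
So the filing is due April 13, 1998.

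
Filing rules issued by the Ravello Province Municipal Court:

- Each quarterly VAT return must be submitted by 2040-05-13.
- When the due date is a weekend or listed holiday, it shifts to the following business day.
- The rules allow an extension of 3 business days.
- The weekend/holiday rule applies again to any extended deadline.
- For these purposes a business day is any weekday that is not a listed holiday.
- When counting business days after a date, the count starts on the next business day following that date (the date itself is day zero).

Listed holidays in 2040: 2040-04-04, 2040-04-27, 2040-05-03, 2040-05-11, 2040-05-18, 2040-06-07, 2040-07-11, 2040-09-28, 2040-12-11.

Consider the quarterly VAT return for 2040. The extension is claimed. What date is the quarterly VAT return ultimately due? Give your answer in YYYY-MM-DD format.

The stated deadline is 2040-05-13.
Because 2040-05-13 is a Sunday, the deadline becomes 2040-05-14 (Monday).
The 3-business-day extension runs from 2040-05-14 to 2040-05-17.
2040-05-17 is a Thursday and not a listed holiday, so it stands.
Deadline: 2040-05-17.

2040-05-17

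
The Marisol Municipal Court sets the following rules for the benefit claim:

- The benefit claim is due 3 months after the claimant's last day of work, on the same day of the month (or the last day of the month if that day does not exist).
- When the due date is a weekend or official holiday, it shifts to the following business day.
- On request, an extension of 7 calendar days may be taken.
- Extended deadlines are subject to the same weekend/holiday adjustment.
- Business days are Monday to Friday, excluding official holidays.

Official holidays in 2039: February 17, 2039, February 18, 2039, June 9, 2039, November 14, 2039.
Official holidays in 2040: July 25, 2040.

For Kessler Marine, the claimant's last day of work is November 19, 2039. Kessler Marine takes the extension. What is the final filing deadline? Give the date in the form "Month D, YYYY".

February 27, 2040

Moving 3 months forward from November 19, 2039 on the corresponding day gives February 19, 2040.
February 19, 2040 is a Sunday; the next business day is February 20, 2040 (Monday).
The 7-calendar-day extension moves the deadline from February 20, 2040 to February 27, 2040.
Since February 27, 2040 is a Monday and not a holiday, the date is unchanged.
The final due date is February 27, 2040.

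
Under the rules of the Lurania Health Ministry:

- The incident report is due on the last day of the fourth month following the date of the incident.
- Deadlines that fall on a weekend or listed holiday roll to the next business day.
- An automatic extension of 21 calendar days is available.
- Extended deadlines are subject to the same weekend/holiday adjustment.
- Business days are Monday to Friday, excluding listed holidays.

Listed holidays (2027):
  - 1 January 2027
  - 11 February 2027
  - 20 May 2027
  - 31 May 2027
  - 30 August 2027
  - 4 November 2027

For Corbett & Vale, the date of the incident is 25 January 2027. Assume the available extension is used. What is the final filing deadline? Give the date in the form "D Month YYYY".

4 months after 25 January 2027 is May 2027; that month ends on 31 May 2027.
Because 31 May 2027 is a listed holiday, the deadline becomes 1 June 2027 (Tuesday).
With the 21-day extension, 1 June 2027 becomes 22 June 2027.
22 June 2027 is a Tuesday and not a listed holiday, so it stands.
Deadline: 22 June 2027.

22 June 2027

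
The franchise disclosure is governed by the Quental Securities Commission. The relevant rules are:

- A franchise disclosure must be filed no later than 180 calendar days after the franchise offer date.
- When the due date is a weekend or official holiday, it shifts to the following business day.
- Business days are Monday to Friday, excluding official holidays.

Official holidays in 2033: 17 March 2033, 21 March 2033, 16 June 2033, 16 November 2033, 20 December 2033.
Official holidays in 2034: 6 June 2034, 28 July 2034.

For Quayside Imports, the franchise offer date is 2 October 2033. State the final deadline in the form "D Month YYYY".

31 March 2034

Trigger date 2 October 2033 + 180 calendar days = 31 March 2034.
31 March 2034 (Friday) is already a business day.
Final deadline: 31 March 2034.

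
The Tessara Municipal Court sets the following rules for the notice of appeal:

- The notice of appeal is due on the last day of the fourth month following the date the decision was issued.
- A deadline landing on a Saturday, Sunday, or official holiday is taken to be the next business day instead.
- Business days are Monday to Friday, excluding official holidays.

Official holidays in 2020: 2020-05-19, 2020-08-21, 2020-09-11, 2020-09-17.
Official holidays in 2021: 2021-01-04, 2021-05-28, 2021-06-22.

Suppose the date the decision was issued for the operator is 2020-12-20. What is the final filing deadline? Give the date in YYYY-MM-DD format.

4 months after 2020-12-20 falls in April 2021; the last day of that month is 2021-04-30.
2021-04-30 (Friday) is already a business day.
The final due date is 2021-04-30.

2021-04-30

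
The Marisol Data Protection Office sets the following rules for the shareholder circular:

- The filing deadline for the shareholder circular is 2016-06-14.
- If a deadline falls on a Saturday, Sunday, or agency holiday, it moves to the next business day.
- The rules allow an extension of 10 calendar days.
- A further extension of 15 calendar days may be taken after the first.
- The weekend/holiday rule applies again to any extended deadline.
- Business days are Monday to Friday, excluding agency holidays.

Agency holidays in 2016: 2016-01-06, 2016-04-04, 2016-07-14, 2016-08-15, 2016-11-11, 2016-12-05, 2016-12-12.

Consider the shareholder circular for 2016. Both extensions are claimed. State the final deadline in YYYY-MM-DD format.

Start from the fixed due date, 2016-06-14.
2016-06-14 falls on a Tuesday, which is a business day, so no adjustment is needed.
The 10-calendar-day extension moves the deadline from 2016-06-14 to 2016-06-24.
2016-06-24 falls on a Friday, which is a business day, so no adjustment is needed.
Add the 15 calendar-day extension to 2016-06-24: 2016-07-09.
2016-07-09 is a Saturday, so it moves to the next business day, 2016-07-11 (Monday).
Deadline: 2016-07-11.

2016-07-11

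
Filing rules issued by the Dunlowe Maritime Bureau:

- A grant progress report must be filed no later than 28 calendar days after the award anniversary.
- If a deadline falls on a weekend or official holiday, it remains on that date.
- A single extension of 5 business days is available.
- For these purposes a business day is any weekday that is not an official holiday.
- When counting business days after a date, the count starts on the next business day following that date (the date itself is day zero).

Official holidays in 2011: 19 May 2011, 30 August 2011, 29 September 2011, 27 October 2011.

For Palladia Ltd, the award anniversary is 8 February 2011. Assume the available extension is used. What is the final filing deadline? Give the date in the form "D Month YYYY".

15 March 2011

28 calendar days after 8 February 2011 is 8 March 2011.
8 March 2011 is a Tuesday; no weekend or holiday adjustment applies.
Counting 5 further business days from 8 March 2011 reaches 15 March 2011.
15 March 2011 falls on a Tuesday. The rules make no weekend/holiday allowance, so it remains 15 March 2011.
So the filing is due 15 March 2011.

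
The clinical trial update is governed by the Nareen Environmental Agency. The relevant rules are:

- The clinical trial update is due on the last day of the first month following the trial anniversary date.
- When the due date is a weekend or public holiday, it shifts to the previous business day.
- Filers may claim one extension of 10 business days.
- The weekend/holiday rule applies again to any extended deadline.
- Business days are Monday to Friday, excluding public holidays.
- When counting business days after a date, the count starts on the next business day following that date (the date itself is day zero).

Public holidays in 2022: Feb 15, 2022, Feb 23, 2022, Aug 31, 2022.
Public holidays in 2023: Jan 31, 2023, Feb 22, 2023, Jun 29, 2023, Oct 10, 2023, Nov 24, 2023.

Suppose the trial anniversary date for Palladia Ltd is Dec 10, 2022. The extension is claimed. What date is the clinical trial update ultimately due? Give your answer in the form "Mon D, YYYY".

Feb 14, 2023

1 month after Dec 10, 2022 falls in January 2023; the last day of that month is Jan 31, 2023.
Jan 31, 2023 is a listed holiday; the preceding business day is Jan 30, 2023 (Monday).
Counting 10 further business days from Jan 30, 2023 reaches Feb 14, 2023.
Feb 14, 2023 (Tuesday) is already a business day.
The final due date is Feb 14, 2023.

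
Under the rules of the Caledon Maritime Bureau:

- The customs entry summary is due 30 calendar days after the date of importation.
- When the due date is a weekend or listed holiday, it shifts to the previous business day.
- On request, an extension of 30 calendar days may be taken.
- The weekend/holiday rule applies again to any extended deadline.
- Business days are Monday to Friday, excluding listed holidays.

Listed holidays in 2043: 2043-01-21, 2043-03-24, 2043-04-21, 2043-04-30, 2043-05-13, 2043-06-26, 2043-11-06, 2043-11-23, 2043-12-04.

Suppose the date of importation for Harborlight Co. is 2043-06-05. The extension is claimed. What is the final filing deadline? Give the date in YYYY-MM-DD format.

From 2043-06-05, 30 calendar days later is 2043-07-05.
2043-07-05 is a Sunday, so it moves to the preceding business day, 2043-07-03 (Friday).
Applying the 30-calendar-day extension: 2043-07-03 + 30 days = 2043-08-02.
2043-08-02 is a Sunday, so it moves to the preceding business day, 2043-07-31 (Friday).
The final due date is 2043-07-31.

2043-07-31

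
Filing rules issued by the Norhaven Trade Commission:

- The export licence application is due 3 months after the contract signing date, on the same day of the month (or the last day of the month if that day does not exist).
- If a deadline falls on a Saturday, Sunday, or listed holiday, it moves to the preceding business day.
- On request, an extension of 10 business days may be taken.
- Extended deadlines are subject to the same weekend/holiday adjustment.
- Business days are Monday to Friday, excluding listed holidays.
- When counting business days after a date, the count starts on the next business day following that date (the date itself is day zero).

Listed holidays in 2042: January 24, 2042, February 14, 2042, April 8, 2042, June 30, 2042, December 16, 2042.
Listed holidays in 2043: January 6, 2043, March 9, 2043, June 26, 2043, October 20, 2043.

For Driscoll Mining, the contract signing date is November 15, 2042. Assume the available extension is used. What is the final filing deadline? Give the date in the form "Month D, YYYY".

February 27, 2043

3 months from November 15, 2042 is February 15, 2043.
Because February 15, 2043 is a Sunday, the deadline becomes February 13, 2043 (Friday).
Counting 10 further business days from February 13, 2043 reaches February 27, 2043.
February 27, 2043 is a Friday and not a listed holiday, so it stands.
Final deadline: February 27, 2043.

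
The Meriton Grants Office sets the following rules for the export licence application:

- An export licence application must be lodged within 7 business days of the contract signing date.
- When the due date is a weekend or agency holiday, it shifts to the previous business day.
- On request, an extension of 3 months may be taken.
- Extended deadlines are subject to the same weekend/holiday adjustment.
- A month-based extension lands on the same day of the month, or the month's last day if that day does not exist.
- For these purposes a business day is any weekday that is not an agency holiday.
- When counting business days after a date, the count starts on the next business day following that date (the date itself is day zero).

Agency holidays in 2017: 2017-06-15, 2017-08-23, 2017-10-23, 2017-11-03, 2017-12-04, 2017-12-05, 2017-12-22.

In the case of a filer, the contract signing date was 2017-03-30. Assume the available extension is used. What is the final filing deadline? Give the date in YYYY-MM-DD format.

7 business days after 2017-03-30, excluding weekends and holidays, is 2017-04-10.
2017-04-10 falls on a Monday, which is a business day, so no adjustment is needed.
Applying the 3 months extension: 3 months after 2017-04-10 is 2017-07-10.
Since 2017-07-10 is a Monday and not a holiday, the date is unchanged.
Final deadline: 2017-07-10.

2017-07-10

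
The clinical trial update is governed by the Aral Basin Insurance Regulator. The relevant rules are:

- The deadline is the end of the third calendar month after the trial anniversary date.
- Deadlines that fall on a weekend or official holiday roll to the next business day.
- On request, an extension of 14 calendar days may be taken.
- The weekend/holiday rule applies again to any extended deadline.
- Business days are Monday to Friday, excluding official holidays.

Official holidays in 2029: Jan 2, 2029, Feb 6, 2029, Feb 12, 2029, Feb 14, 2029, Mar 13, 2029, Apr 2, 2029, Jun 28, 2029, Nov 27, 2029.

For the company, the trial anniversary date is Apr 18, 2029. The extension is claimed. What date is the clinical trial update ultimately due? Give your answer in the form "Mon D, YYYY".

Aug 14, 2029

3 months after Apr 18, 2029 falls in July 2029; the last day of that month is Jul 31, 2029.
Jul 31, 2029 (Tuesday) is already a business day.
The 14-calendar-day extension moves the deadline from Jul 31, 2029 to Aug 14, 2029.
Aug 14, 2029 is a Tuesday and not a listed holiday, so it stands.
Final deadline: Aug 14, 2029.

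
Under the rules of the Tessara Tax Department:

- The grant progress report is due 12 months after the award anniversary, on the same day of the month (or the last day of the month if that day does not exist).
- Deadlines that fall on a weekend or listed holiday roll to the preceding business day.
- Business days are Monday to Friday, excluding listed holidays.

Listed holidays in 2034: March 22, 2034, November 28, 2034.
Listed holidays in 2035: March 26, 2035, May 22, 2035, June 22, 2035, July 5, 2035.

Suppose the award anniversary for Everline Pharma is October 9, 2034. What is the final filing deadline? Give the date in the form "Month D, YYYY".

October 9, 2035

12 months after October 9, 2034, on the same day of the month, is October 9, 2035.
Since October 9, 2035 is a Tuesday and not a holiday, the date is unchanged.
Final deadline: October 9, 2035.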